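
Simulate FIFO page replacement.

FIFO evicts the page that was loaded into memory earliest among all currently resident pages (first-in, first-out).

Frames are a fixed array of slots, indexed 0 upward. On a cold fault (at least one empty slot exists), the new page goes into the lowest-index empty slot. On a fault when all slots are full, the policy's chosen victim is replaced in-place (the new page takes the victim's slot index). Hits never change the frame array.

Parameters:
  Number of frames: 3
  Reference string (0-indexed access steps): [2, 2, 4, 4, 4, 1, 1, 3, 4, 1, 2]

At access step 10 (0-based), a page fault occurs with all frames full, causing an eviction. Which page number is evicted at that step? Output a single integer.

Answer: 4

Derivation:
Step 0: ref 2 -> FAULT, frames=[2,-,-]
Step 1: ref 2 -> HIT, frames=[2,-,-]
Step 2: ref 4 -> FAULT, frames=[2,4,-]
Step 3: ref 4 -> HIT, frames=[2,4,-]
Step 4: ref 4 -> HIT, frames=[2,4,-]
Step 5: ref 1 -> FAULT, frames=[2,4,1]
Step 6: ref 1 -> HIT, frames=[2,4,1]
Step 7: ref 3 -> FAULT, evict 2, frames=[3,4,1]
Step 8: ref 4 -> HIT, frames=[3,4,1]
Step 9: ref 1 -> HIT, frames=[3,4,1]
Step 10: ref 2 -> FAULT, evict 4, frames=[3,2,1]
At step 10: evicted page 4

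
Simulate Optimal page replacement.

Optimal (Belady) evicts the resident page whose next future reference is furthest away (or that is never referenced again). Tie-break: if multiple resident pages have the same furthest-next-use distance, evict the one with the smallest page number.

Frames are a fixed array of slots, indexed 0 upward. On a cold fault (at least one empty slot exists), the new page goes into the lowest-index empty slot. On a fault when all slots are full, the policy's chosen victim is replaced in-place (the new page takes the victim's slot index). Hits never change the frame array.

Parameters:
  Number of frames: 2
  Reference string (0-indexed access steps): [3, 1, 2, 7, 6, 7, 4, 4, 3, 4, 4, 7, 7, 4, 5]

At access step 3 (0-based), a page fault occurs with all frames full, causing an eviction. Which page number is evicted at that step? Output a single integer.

Step 0: ref 3 -> FAULT, frames=[3,-]
Step 1: ref 1 -> FAULT, frames=[3,1]
Step 2: ref 2 -> FAULT, evict 1, frames=[3,2]
Step 3: ref 7 -> FAULT, evict 2, frames=[3,7]
At step 3: evicted page 2

Answer: 2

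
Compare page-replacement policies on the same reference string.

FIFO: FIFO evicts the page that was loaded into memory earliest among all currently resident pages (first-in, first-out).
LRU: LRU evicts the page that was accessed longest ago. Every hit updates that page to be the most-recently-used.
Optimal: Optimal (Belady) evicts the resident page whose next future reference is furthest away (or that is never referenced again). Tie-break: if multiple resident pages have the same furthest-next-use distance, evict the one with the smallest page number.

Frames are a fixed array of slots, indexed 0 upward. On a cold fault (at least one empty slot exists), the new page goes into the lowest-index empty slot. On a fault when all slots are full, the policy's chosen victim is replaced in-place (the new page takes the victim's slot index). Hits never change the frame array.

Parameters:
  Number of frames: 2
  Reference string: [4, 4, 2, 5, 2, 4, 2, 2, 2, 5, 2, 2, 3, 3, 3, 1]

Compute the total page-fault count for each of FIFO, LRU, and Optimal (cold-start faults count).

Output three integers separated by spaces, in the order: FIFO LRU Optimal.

Answer: 8 7 7

Derivation:
--- FIFO ---
  step 0: ref 4 -> FAULT, frames=[4,-] (faults so far: 1)
  step 1: ref 4 -> HIT, frames=[4,-] (faults so far: 1)
  step 2: ref 2 -> FAULT, frames=[4,2] (faults so far: 2)
  step 3: ref 5 -> FAULT, evict 4, frames=[5,2] (faults so far: 3)
  step 4: ref 2 -> HIT, frames=[5,2] (faults so far: 3)
  step 5: ref 4 -> FAULT, evict 2, frames=[5,4] (faults so far: 4)
  step 6: ref 2 -> FAULT, evict 5, frames=[2,4] (faults so far: 5)
  step 7: ref 2 -> HIT, frames=[2,4] (faults so far: 5)
  step 8: ref 2 -> HIT, frames=[2,4] (faults so far: 5)
  step 9: ref 5 -> FAULT, evict 4, frames=[2,5] (faults so far: 6)
  step 10: ref 2 -> HIT, frames=[2,5] (faults so far: 6)
  step 11: ref 2 -> HIT, frames=[2,5] (faults so far: 6)
  step 12: ref 3 -> FAULT, evict 2, frames=[3,5] (faults so far: 7)
  step 13: ref 3 -> HIT, frames=[3,5] (faults so far: 7)
  step 14: ref 3 -> HIT, frames=[3,5] (faults so far: 7)
  step 15: ref 1 -> FAULT, evict 5, frames=[3,1] (faults so far: 8)
  FIFO total faults: 8
--- LRU ---
  step 0: ref 4 -> FAULT, frames=[4,-] (faults so far: 1)
  step 1: ref 4 -> HIT, frames=[4,-] (faults so far: 1)
  step 2: ref 2 -> FAULT, frames=[4,2] (faults so far: 2)
  step 3: ref 5 -> FAULT, evict 4, frames=[5,2] (faults so far: 3)
  step 4: ref 2 -> HIT, frames=[5,2] (faults so far: 3)
  step 5: ref 4 -> FAULT, evict 5, frames=[4,2] (faults so far: 4)
  step 6: ref 2 -> HIT, frames=[4,2] (faults so far: 4)
  step 7: ref 2 -> HIT, frames=[4,2] (faults so far: 4)
  step 8: ref 2 -> HIT, frames=[4,2] (faults so far: 4)
  step 9: ref 5 -> FAULT, evict 4, frames=[5,2] (faults so far: 5)
  step 10: ref 2 -> HIT, frames=[5,2] (faults so far: 5)
  step 11: ref 2 -> HIT, frames=[5,2] (faults so far: 5)
  step 12: ref 3 -> FAULT, evict 5, frames=[3,2] (faults so far: 6)
  step 13: ref 3 -> HIT, frames=[3,2] (faults so far: 6)
  step 14: ref 3 -> HIT, frames=[3,2] (faults so far: 6)
  step 15: ref 1 -> FAULT, evict 2, frames=[3,1] (faults so far: 7)
  LRU total faults: 7
--- Optimal ---
  step 0: ref 4 -> FAULT, frames=[4,-] (faults so far: 1)
  step 1: ref 4 -> HIT, frames=[4,-] (faults so far: 1)
  step 2: ref 2 -> FAULT, frames=[4,2] (faults so far: 2)
  step 3: ref 5 -> FAULT, evict 4, frames=[5,2] (faults so far: 3)
  step 4: ref 2 -> HIT, frames=[5,2] (faults so far: 3)
  step 5: ref 4 -> FAULT, evict 5, frames=[4,2] (faults so far: 4)
  step 6: ref 2 -> HIT, frames=[4,2] (faults so far: 4)
  step 7: ref 2 -> HIT, frames=[4,2] (faults so far: 4)
  step 8: ref 2 -> HIT, frames=[4,2] (faults so far: 4)
  step 9: ref 5 -> FAULT, evict 4, frames=[5,2] (faults so far: 5)
  step 10: ref 2 -> HIT, frames=[5,2] (faults so far: 5)
  step 11: ref 2 -> HIT, frames=[5,2] (faults so far: 5)
  step 12: ref 3 -> FAULT, evict 2, frames=[5,3] (faults so far: 6)
  step 13: ref 3 -> HIT, frames=[5,3] (faults so far: 6)
  step 14: ref 3 -> HIT, frames=[5,3] (faults so far: 6)
  step 15: ref 1 -> FAULT, evict 3, frames=[5,1] (faults so far: 7)
  Optimal total faults: 7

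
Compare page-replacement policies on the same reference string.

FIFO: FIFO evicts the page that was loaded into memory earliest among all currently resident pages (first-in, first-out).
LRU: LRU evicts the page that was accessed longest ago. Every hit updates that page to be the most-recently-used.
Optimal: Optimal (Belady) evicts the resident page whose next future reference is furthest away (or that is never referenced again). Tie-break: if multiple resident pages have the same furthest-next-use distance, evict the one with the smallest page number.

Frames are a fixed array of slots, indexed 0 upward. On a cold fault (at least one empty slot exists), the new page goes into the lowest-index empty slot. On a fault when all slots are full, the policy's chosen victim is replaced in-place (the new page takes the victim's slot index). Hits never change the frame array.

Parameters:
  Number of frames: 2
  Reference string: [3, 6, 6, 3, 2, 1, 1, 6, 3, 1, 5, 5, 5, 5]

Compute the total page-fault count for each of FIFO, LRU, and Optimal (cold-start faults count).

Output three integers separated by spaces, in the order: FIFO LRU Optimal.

--- FIFO ---
  step 0: ref 3 -> FAULT, frames=[3,-] (faults so far: 1)
  step 1: ref 6 -> FAULT, frames=[3,6] (faults so far: 2)
  step 2: ref 6 -> HIT, frames=[3,6] (faults so far: 2)
  step 3: ref 3 -> HIT, frames=[3,6] (faults so far: 2)
  step 4: ref 2 -> FAULT, evict 3, frames=[2,6] (faults so far: 3)
  step 5: ref 1 -> FAULT, evict 6, frames=[2,1] (faults so far: 4)
  step 6: ref 1 -> HIT, frames=[2,1] (faults so far: 4)
  step 7: ref 6 -> FAULT, evict 2, frames=[6,1] (faults so far: 5)
  step 8: ref 3 -> FAULT, evict 1, frames=[6,3] (faults so far: 6)
  step 9: ref 1 -> FAULT, evict 6, frames=[1,3] (faults so far: 7)
  step 10: ref 5 -> FAULT, evict 3, frames=[1,5] (faults so far: 8)
  step 11: ref 5 -> HIT, frames=[1,5] (faults so far: 8)
  step 12: ref 5 -> HIT, frames=[1,5] (faults so far: 8)
  step 13: ref 5 -> HIT, frames=[1,5] (faults so far: 8)
  FIFO total faults: 8
--- LRU ---
  step 0: ref 3 -> FAULT, frames=[3,-] (faults so far: 1)
  step 1: ref 6 -> FAULT, frames=[3,6] (faults so far: 2)
  step 2: ref 6 -> HIT, frames=[3,6] (faults so far: 2)
  step 3: ref 3 -> HIT, frames=[3,6] (faults so far: 2)
  step 4: ref 2 -> FAULT, evict 6, frames=[3,2] (faults so far: 3)
  step 5: ref 1 -> FAULT, evict 3, frames=[1,2] (faults so far: 4)
  step 6: ref 1 -> HIT, frames=[1,2] (faults so far: 4)
  step 7: ref 6 -> FAULT, evict 2, frames=[1,6] (faults so far: 5)
  step 8: ref 3 -> FAULT, evict 1, frames=[3,6] (faults so far: 6)
  step 9: ref 1 -> FAULT, evict 6, frames=[3,1] (faults so far: 7)
  step 10: ref 5 -> FAULT, evict 3, frames=[5,1] (faults so far: 8)
  step 11: ref 5 -> HIT, frames=[5,1] (faults so far: 8)
  step 12: ref 5 -> HIT, frames=[5,1] (faults so far: 8)
  step 13: ref 5 -> HIT, frames=[5,1] (faults so far: 8)
  LRU total faults: 8
--- Optimal ---
  step 0: ref 3 -> FAULT, frames=[3,-] (faults so far: 1)
  step 1: ref 6 -> FAULT, frames=[3,6] (faults so far: 2)
  step 2: ref 6 -> HIT, frames=[3,6] (faults so far: 2)
  step 3: ref 3 -> HIT, frames=[3,6] (faults so far: 2)
  step 4: ref 2 -> FAULT, evict 3, frames=[2,6] (faults so far: 3)
  step 5: ref 1 -> FAULT, evict 2, frames=[1,6] (faults so far: 4)
  step 6: ref 1 -> HIT, frames=[1,6] (faults so far: 4)
  step 7: ref 6 -> HIT, frames=[1,6] (faults so far: 4)
  step 8: ref 3 -> FAULT, evict 6, frames=[1,3] (faults so far: 5)
  step 9: ref 1 -> HIT, frames=[1,3] (faults so far: 5)
  step 10: ref 5 -> FAULT, evict 1, frames=[5,3] (faults so far: 6)
  step 11: ref 5 -> HIT, frames=[5,3] (faults so far: 6)
  step 12: ref 5 -> HIT, frames=[5,3] (faults so far: 6)
  step 13: ref 5 -> HIT, frames=[5,3] (faults so far: 6)
  Optimal total faults: 6

Answer: 8 8 6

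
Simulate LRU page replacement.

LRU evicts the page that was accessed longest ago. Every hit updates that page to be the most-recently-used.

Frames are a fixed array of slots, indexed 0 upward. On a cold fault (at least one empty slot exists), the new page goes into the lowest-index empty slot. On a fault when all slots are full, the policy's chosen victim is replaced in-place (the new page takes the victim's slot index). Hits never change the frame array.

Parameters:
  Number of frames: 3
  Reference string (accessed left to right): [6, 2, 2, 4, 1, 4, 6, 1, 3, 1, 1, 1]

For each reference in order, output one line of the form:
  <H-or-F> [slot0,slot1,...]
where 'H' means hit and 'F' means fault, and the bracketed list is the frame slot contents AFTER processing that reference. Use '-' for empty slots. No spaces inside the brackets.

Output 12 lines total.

F [6,-,-]
F [6,2,-]
H [6,2,-]
F [6,2,4]
F [1,2,4]
H [1,2,4]
F [1,6,4]
H [1,6,4]
F [1,6,3]
H [1,6,3]
H [1,6,3]
H [1,6,3]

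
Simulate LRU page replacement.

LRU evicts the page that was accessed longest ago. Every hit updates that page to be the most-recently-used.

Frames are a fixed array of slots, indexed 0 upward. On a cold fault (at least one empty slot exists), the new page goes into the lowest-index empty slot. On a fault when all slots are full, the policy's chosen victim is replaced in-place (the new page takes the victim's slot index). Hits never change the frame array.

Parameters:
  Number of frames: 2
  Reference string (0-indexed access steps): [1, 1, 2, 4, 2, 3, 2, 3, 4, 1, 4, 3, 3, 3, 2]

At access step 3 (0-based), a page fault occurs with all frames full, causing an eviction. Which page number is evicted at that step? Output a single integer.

Step 0: ref 1 -> FAULT, frames=[1,-]
Step 1: ref 1 -> HIT, frames=[1,-]
Step 2: ref 2 -> FAULT, frames=[1,2]
Step 3: ref 4 -> FAULT, evict 1, frames=[4,2]
At step 3: evicted page 1

Answer: 1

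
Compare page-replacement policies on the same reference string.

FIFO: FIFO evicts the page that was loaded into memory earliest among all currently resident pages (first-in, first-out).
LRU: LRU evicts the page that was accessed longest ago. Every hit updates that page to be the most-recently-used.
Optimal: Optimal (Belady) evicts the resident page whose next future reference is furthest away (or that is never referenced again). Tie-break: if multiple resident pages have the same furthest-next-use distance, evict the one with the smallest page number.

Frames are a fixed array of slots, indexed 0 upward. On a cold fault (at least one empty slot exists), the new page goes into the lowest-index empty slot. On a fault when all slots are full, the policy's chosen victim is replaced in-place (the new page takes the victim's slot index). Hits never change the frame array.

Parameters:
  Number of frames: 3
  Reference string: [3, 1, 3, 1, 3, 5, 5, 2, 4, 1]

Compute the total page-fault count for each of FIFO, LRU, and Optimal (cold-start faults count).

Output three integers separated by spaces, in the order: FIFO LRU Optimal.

--- FIFO ---
  step 0: ref 3 -> FAULT, frames=[3,-,-] (faults so far: 1)
  step 1: ref 1 -> FAULT, frames=[3,1,-] (faults so far: 2)
  step 2: ref 3 -> HIT, frames=[3,1,-] (faults so far: 2)
  step 3: ref 1 -> HIT, frames=[3,1,-] (faults so far: 2)
  step 4: ref 3 -> HIT, frames=[3,1,-] (faults so far: 2)
  step 5: ref 5 -> FAULT, frames=[3,1,5] (faults so far: 3)
  step 6: ref 5 -> HIT, frames=[3,1,5] (faults so far: 3)
  step 7: ref 2 -> FAULT, evict 3, frames=[2,1,5] (faults so far: 4)
  step 8: ref 4 -> FAULT, evict 1, frames=[2,4,5] (faults so far: 5)
  step 9: ref 1 -> FAULT, evict 5, frames=[2,4,1] (faults so far: 6)
  FIFO total faults: 6
--- LRU ---
  step 0: ref 3 -> FAULT, frames=[3,-,-] (faults so far: 1)
  step 1: ref 1 -> FAULT, frames=[3,1,-] (faults so far: 2)
  step 2: ref 3 -> HIT, frames=[3,1,-] (faults so far: 2)
  step 3: ref 1 -> HIT, frames=[3,1,-] (faults so far: 2)
  step 4: ref 3 -> HIT, frames=[3,1,-] (faults so far: 2)
  step 5: ref 5 -> FAULT, frames=[3,1,5] (faults so far: 3)
  step 6: ref 5 -> HIT, frames=[3,1,5] (faults so far: 3)
  step 7: ref 2 -> FAULT, evict 1, frames=[3,2,5] (faults so far: 4)
  step 8: ref 4 -> FAULT, evict 3, frames=[4,2,5] (faults so far: 5)
  step 9: ref 1 -> FAULT, evict 5, frames=[4,2,1] (faults so far: 6)
  LRU total faults: 6
--- Optimal ---
  step 0: ref 3 -> FAULT, frames=[3,-,-] (faults so far: 1)
  step 1: ref 1 -> FAULT, frames=[3,1,-] (faults so far: 2)
  step 2: ref 3 -> HIT, frames=[3,1,-] (faults so far: 2)
  step 3: ref 1 -> HIT, frames=[3,1,-] (faults so far: 2)
  step 4: ref 3 -> HIT, frames=[3,1,-] (faults so far: 2)
  step 5: ref 5 -> FAULT, frames=[3,1,5] (faults so far: 3)
  step 6: ref 5 -> HIT, frames=[3,1,5] (faults so far: 3)
  step 7: ref 2 -> FAULT, evict 3, frames=[2,1,5] (faults so far: 4)
  step 8: ref 4 -> FAULT, evict 2, frames=[4,1,5] (faults so far: 5)
  step 9: ref 1 -> HIT, frames=[4,1,5] (faults so far: 5)
  Optimal total faults: 5

Answer: 6 6 5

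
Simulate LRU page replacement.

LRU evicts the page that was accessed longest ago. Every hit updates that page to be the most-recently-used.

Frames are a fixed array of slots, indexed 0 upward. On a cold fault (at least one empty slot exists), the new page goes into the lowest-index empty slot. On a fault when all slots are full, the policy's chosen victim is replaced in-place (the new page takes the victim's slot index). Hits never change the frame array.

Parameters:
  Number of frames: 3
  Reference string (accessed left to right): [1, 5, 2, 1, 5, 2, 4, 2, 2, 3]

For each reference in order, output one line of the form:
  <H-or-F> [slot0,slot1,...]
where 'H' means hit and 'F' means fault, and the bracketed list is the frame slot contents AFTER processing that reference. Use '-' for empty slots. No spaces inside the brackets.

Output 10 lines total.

F [1,-,-]
F [1,5,-]
F [1,5,2]
H [1,5,2]
H [1,5,2]
H [1,5,2]
F [4,5,2]
H [4,5,2]
H [4,5,2]
F [4,3,2]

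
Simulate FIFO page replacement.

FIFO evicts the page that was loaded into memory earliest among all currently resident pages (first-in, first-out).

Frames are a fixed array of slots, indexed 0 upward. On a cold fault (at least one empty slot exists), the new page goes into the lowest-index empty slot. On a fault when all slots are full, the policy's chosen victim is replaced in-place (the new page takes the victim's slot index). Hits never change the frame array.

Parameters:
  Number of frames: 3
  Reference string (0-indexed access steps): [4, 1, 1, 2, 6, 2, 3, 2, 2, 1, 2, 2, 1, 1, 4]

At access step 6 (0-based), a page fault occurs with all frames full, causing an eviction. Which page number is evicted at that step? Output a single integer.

Step 0: ref 4 -> FAULT, frames=[4,-,-]
Step 1: ref 1 -> FAULT, frames=[4,1,-]
Step 2: ref 1 -> HIT, frames=[4,1,-]
Step 3: ref 2 -> FAULT, frames=[4,1,2]
Step 4: ref 6 -> FAULT, evict 4, frames=[6,1,2]
Step 5: ref 2 -> HIT, frames=[6,1,2]
Step 6: ref 3 -> FAULT, evict 1, frames=[6,3,2]
At step 6: evicted page 1

Answer: 1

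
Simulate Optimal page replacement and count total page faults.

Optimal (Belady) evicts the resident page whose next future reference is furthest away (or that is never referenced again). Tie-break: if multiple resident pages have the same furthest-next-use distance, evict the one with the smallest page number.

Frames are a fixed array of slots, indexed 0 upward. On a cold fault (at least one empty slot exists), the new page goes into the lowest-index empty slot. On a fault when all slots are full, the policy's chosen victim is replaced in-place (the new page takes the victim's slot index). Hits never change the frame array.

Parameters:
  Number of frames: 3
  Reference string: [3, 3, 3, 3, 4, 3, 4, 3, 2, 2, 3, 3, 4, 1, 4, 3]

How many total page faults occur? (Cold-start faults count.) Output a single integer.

Answer: 4

Derivation:
Step 0: ref 3 → FAULT, frames=[3,-,-]
Step 1: ref 3 → HIT, frames=[3,-,-]
Step 2: ref 3 → HIT, frames=[3,-,-]
Step 3: ref 3 → HIT, frames=[3,-,-]
Step 4: ref 4 → FAULT, frames=[3,4,-]
Step 5: ref 3 → HIT, frames=[3,4,-]
Step 6: ref 4 → HIT, frames=[3,4,-]
Step 7: ref 3 → HIT, frames=[3,4,-]
Step 8: ref 2 → FAULT, frames=[3,4,2]
Step 9: ref 2 → HIT, frames=[3,4,2]
Step 10: ref 3 → HIT, frames=[3,4,2]
Step 11: ref 3 → HIT, frames=[3,4,2]
Step 12: ref 4 → HIT, frames=[3,4,2]
Step 13: ref 1 → FAULT (evict 2), frames=[3,4,1]
Step 14: ref 4 → HIT, frames=[3,4,1]
Step 15: ref 3 → HIT, frames=[3,4,1]
Total faults: 4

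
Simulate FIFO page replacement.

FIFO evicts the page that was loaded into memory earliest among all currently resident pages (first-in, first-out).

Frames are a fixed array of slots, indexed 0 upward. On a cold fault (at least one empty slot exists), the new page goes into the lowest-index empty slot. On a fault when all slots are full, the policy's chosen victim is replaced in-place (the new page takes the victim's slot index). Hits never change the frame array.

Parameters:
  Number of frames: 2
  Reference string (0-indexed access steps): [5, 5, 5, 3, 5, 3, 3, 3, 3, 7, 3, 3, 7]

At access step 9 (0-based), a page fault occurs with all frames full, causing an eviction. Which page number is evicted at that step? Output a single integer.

Answer: 5

Derivation:
Step 0: ref 5 -> FAULT, frames=[5,-]
Step 1: ref 5 -> HIT, frames=[5,-]
Step 2: ref 5 -> HIT, frames=[5,-]
Step 3: ref 3 -> FAULT, frames=[5,3]
Step 4: ref 5 -> HIT, frames=[5,3]
Step 5: ref 3 -> HIT, frames=[5,3]
Step 6: ref 3 -> HIT, frames=[5,3]
Step 7: ref 3 -> HIT, frames=[5,3]
Step 8: ref 3 -> HIT, frames=[5,3]
Step 9: ref 7 -> FAULT, evict 5, frames=[7,3]
At step 9: evicted page 5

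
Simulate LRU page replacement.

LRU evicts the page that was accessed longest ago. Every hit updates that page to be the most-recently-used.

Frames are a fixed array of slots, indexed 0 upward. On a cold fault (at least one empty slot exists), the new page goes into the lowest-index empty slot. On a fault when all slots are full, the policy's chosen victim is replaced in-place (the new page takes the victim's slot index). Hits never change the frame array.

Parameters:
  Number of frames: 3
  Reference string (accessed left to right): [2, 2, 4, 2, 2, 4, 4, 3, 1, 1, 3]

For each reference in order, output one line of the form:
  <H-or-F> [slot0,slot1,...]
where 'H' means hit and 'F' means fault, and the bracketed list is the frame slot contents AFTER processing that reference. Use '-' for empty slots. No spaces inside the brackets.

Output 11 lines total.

F [2,-,-]
H [2,-,-]
F [2,4,-]
H [2,4,-]
H [2,4,-]
H [2,4,-]
H [2,4,-]
F [2,4,3]
F [1,4,3]
H [1,4,3]
H [1,4,3]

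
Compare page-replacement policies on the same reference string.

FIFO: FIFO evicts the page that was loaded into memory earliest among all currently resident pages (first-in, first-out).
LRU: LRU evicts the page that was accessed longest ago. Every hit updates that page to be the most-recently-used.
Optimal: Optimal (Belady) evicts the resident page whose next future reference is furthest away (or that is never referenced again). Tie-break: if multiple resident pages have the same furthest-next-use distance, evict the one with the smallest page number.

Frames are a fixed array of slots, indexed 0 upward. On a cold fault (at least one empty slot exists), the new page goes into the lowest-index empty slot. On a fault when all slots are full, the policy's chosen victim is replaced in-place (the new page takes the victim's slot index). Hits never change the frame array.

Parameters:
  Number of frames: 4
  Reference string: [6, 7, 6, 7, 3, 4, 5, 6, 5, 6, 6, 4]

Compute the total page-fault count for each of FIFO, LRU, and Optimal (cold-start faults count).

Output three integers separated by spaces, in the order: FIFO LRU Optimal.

--- FIFO ---
  step 0: ref 6 -> FAULT, frames=[6,-,-,-] (faults so far: 1)
  step 1: ref 7 -> FAULT, frames=[6,7,-,-] (faults so far: 2)
  step 2: ref 6 -> HIT, frames=[6,7,-,-] (faults so far: 2)
  step 3: ref 7 -> HIT, frames=[6,7,-,-] (faults so far: 2)
  step 4: ref 3 -> FAULT, frames=[6,7,3,-] (faults so far: 3)
  step 5: ref 4 -> FAULT, frames=[6,7,3,4] (faults so far: 4)
  step 6: ref 5 -> FAULT, evict 6, frames=[5,7,3,4] (faults so far: 5)
  step 7: ref 6 -> FAULT, evict 7, frames=[5,6,3,4] (faults so far: 6)
  step 8: ref 5 -> HIT, frames=[5,6,3,4] (faults so far: 6)
  step 9: ref 6 -> HIT, frames=[5,6,3,4] (faults so far: 6)
  step 10: ref 6 -> HIT, frames=[5,6,3,4] (faults so far: 6)
  step 11: ref 4 -> HIT, frames=[5,6,3,4] (faults so far: 6)
  FIFO total faults: 6
--- LRU ---
  step 0: ref 6 -> FAULT, frames=[6,-,-,-] (faults so far: 1)
  step 1: ref 7 -> FAULT, frames=[6,7,-,-] (faults so far: 2)
  step 2: ref 6 -> HIT, frames=[6,7,-,-] (faults so far: 2)
  step 3: ref 7 -> HIT, frames=[6,7,-,-] (faults so far: 2)
  step 4: ref 3 -> FAULT, frames=[6,7,3,-] (faults so far: 3)
  step 5: ref 4 -> FAULT, frames=[6,7,3,4] (faults so far: 4)
  step 6: ref 5 -> FAULT, evict 6, frames=[5,7,3,4] (faults so far: 5)
  step 7: ref 6 -> FAULT, evict 7, frames=[5,6,3,4] (faults so far: 6)
  step 8: ref 5 -> HIT, frames=[5,6,3,4] (faults so far: 6)
  step 9: ref 6 -> HIT, frames=[5,6,3,4] (faults so far: 6)
  step 10: ref 6 -> HIT, frames=[5,6,3,4] (faults so far: 6)
  step 11: ref 4 -> HIT, frames=[5,6,3,4] (faults so far: 6)
  LRU total faults: 6
--- Optimal ---
  step 0: ref 6 -> FAULT, frames=[6,-,-,-] (faults so far: 1)
  step 1: ref 7 -> FAULT, frames=[6,7,-,-] (faults so far: 2)
  step 2: ref 6 -> HIT, frames=[6,7,-,-] (faults so far: 2)
  step 3: ref 7 -> HIT, frames=[6,7,-,-] (faults so far: 2)
  step 4: ref 3 -> FAULT, frames=[6,7,3,-] (faults so far: 3)
  step 5: ref 4 -> FAULT, frames=[6,7,3,4] (faults so far: 4)
  step 6: ref 5 -> FAULT, evict 3, frames=[6,7,5,4] (faults so far: 5)
  step 7: ref 6 -> HIT, frames=[6,7,5,4] (faults so far: 5)
  step 8: ref 5 -> HIT, frames=[6,7,5,4] (faults so far: 5)
  step 9: ref 6 -> HIT, frames=[6,7,5,4] (faults so far: 5)
  step 10: ref 6 -> HIT, frames=[6,7,5,4] (faults so far: 5)
  step 11: ref 4 -> HIT, frames=[6,7,5,4] (faults so far: 5)
  Optimal total faults: 5

Answer: 6 6 5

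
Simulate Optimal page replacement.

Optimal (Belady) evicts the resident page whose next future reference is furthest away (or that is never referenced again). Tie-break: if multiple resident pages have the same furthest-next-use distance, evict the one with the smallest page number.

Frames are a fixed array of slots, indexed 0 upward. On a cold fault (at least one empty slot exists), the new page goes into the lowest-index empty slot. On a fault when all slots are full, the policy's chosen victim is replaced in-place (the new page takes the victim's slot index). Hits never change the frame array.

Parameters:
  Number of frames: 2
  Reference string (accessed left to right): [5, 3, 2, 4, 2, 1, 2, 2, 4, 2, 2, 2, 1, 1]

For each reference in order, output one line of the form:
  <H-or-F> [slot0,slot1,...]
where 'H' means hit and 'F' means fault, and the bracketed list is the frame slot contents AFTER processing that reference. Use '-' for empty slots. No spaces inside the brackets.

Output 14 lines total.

F [5,-]
F [5,3]
F [5,2]
F [4,2]
H [4,2]
F [1,2]
H [1,2]
H [1,2]
F [4,2]
H [4,2]
H [4,2]
H [4,2]
F [4,1]
H [4,1]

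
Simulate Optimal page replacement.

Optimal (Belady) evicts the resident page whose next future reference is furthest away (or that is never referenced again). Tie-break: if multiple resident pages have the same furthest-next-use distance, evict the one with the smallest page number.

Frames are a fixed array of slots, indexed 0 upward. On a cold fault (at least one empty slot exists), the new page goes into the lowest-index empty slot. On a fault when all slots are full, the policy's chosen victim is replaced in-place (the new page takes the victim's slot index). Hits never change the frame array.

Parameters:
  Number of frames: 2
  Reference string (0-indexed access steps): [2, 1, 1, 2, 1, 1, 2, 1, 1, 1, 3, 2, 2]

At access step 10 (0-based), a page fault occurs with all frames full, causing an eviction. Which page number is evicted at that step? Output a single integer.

Step 0: ref 2 -> FAULT, frames=[2,-]
Step 1: ref 1 -> FAULT, frames=[2,1]
Step 2: ref 1 -> HIT, frames=[2,1]
Step 3: ref 2 -> HIT, frames=[2,1]
Step 4: ref 1 -> HIT, frames=[2,1]
Step 5: ref 1 -> HIT, frames=[2,1]
Step 6: ref 2 -> HIT, frames=[2,1]
Step 7: ref 1 -> HIT, frames=[2,1]
Step 8: ref 1 -> HIT, frames=[2,1]
Step 9: ref 1 -> HIT, frames=[2,1]
Step 10: ref 3 -> FAULT, evict 1, frames=[2,3]
At step 10: evicted page 1

Answer: 1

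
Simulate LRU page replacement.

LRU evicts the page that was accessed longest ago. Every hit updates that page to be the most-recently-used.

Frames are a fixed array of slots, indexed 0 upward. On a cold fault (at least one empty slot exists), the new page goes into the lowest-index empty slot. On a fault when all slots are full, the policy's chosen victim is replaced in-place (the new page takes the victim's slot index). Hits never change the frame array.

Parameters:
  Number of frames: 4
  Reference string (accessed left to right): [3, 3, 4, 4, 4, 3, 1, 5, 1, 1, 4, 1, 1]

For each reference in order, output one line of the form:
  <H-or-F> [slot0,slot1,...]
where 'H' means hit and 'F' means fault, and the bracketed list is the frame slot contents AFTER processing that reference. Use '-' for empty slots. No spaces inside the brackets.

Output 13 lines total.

F [3,-,-,-]
H [3,-,-,-]
F [3,4,-,-]
H [3,4,-,-]
H [3,4,-,-]
H [3,4,-,-]
F [3,4,1,-]
F [3,4,1,5]
H [3,4,1,5]
H [3,4,1,5]
H [3,4,1,5]
H [3,4,1,5]
H [3,4,1,5]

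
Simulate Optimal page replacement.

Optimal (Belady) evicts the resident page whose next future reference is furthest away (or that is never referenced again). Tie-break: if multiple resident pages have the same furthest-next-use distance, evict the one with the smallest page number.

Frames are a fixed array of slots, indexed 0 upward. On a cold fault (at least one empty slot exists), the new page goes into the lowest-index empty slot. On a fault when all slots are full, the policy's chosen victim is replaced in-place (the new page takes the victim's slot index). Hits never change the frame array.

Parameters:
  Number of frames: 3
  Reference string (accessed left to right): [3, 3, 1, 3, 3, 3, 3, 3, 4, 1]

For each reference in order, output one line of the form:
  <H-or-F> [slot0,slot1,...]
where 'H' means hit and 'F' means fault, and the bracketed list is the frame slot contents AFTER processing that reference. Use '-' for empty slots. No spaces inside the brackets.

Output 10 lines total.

F [3,-,-]
H [3,-,-]
F [3,1,-]
H [3,1,-]
H [3,1,-]
H [3,1,-]
H [3,1,-]
H [3,1,-]
F [3,1,4]
H [3,1,4]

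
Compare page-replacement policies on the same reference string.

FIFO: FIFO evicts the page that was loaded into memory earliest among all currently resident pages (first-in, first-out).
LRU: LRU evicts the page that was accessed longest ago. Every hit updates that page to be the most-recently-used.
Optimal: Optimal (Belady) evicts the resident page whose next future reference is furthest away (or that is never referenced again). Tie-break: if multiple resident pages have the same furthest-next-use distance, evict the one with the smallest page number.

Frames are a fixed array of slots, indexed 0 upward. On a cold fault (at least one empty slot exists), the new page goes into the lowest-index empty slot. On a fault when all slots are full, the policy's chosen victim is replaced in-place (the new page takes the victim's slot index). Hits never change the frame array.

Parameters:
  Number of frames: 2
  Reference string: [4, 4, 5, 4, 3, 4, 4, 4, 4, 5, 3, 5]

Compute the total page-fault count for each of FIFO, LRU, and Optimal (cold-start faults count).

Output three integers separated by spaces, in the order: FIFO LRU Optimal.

--- FIFO ---
  step 0: ref 4 -> FAULT, frames=[4,-] (faults so far: 1)
  step 1: ref 4 -> HIT, frames=[4,-] (faults so far: 1)
  step 2: ref 5 -> FAULT, frames=[4,5] (faults so far: 2)
  step 3: ref 4 -> HIT, frames=[4,5] (faults so far: 2)
  step 4: ref 3 -> FAULT, evict 4, frames=[3,5] (faults so far: 3)
  step 5: ref 4 -> FAULT, evict 5, frames=[3,4] (faults so far: 4)
  step 6: ref 4 -> HIT, frames=[3,4] (faults so far: 4)
  step 7: ref 4 -> HIT, frames=[3,4] (faults so far: 4)
  step 8: ref 4 -> HIT, frames=[3,4] (faults so far: 4)
  step 9: ref 5 -> FAULT, evict 3, frames=[5,4] (faults so far: 5)
  step 10: ref 3 -> FAULT, evict 4, frames=[5,3] (faults so far: 6)
  step 11: ref 5 -> HIT, frames=[5,3] (faults so far: 6)
  FIFO total faults: 6
--- LRU ---
  step 0: ref 4 -> FAULT, frames=[4,-] (faults so far: 1)
  step 1: ref 4 -> HIT, frames=[4,-] (faults so far: 1)
  step 2: ref 5 -> FAULT, frames=[4,5] (faults so far: 2)
  step 3: ref 4 -> HIT, frames=[4,5] (faults so far: 2)
  step 4: ref 3 -> FAULT, evict 5, frames=[4,3] (faults so far: 3)
  step 5: ref 4 -> HIT, frames=[4,3] (faults so far: 3)
  step 6: ref 4 -> HIT, frames=[4,3] (faults so far: 3)
  step 7: ref 4 -> HIT, frames=[4,3] (faults so far: 3)
  step 8: ref 4 -> HIT, frames=[4,3] (faults so far: 3)
  step 9: ref 5 -> FAULT, evict 3, frames=[4,5] (faults so far: 4)
  step 10: ref 3 -> FAULT, evict 4, frames=[3,5] (faults so far: 5)
  step 11: ref 5 -> HIT, frames=[3,5] (faults so far: 5)
  LRU total faults: 5
--- Optimal ---
  step 0: ref 4 -> FAULT, frames=[4,-] (faults so far: 1)
  step 1: ref 4 -> HIT, frames=[4,-] (faults so far: 1)
  step 2: ref 5 -> FAULT, frames=[4,5] (faults so far: 2)
  step 3: ref 4 -> HIT, frames=[4,5] (faults so far: 2)
  step 4: ref 3 -> FAULT, evict 5, frames=[4,3] (faults so far: 3)
  step 5: ref 4 -> HIT, frames=[4,3] (faults so far: 3)
  step 6: ref 4 -> HIT, frames=[4,3] (faults so far: 3)
  step 7: ref 4 -> HIT, frames=[4,3] (faults so far: 3)
  step 8: ref 4 -> HIT, frames=[4,3] (faults so far: 3)
  step 9: ref 5 -> FAULT, evict 4, frames=[5,3] (faults so far: 4)
  step 10: ref 3 -> HIT, frames=[5,3] (faults so far: 4)
  step 11: ref 5 -> HIT, frames=[5,3] (faults so far: 4)
  Optimal total faults: 4

Answer: 6 5 4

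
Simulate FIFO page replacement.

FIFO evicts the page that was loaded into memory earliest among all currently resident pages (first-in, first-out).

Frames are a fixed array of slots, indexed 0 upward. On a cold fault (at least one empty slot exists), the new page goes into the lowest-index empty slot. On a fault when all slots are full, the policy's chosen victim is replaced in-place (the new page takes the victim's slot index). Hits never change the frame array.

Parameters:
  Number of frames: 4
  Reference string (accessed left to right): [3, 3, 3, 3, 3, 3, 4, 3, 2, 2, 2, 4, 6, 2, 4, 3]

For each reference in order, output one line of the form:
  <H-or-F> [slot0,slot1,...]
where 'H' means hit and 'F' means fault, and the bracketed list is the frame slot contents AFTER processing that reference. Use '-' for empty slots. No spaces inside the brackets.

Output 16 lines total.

F [3,-,-,-]
H [3,-,-,-]
H [3,-,-,-]
H [3,-,-,-]
H [3,-,-,-]
H [3,-,-,-]
F [3,4,-,-]
H [3,4,-,-]
F [3,4,2,-]
H [3,4,2,-]
H [3,4,2,-]
H [3,4,2,-]
F [3,4,2,6]
H [3,4,2,6]
H [3,4,2,6]
H [3,4,2,6]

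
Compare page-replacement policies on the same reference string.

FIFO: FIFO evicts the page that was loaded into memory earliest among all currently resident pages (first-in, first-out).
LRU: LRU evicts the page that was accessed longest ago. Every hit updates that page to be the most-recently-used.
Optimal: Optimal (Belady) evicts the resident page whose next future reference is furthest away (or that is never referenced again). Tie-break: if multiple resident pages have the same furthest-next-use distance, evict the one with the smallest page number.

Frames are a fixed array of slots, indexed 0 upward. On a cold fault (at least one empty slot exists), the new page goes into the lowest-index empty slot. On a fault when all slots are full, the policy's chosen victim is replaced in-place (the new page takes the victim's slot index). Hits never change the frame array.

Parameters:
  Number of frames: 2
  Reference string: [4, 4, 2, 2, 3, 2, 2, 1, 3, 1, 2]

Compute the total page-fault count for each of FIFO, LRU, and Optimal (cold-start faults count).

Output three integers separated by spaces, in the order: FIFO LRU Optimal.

--- FIFO ---
  step 0: ref 4 -> FAULT, frames=[4,-] (faults so far: 1)
  step 1: ref 4 -> HIT, frames=[4,-] (faults so far: 1)
  step 2: ref 2 -> FAULT, frames=[4,2] (faults so far: 2)
  step 3: ref 2 -> HIT, frames=[4,2] (faults so far: 2)
  step 4: ref 3 -> FAULT, evict 4, frames=[3,2] (faults so far: 3)
  step 5: ref 2 -> HIT, frames=[3,2] (faults so far: 3)
  step 6: ref 2 -> HIT, frames=[3,2] (faults so far: 3)
  step 7: ref 1 -> FAULT, evict 2, frames=[3,1] (faults so far: 4)
  step 8: ref 3 -> HIT, frames=[3,1] (faults so far: 4)
  step 9: ref 1 -> HIT, frames=[3,1] (faults so far: 4)
  step 10: ref 2 -> FAULT, evict 3, frames=[2,1] (faults so far: 5)
  FIFO total faults: 5
--- LRU ---
  step 0: ref 4 -> FAULT, frames=[4,-] (faults so far: 1)
  step 1: ref 4 -> HIT, frames=[4,-] (faults so far: 1)
  step 2: ref 2 -> FAULT, frames=[4,2] (faults so far: 2)
  step 3: ref 2 -> HIT, frames=[4,2] (faults so far: 2)
  step 4: ref 3 -> FAULT, evict 4, frames=[3,2] (faults so far: 3)
  step 5: ref 2 -> HIT, frames=[3,2] (faults so far: 3)
  step 6: ref 2 -> HIT, frames=[3,2] (faults so far: 3)
  step 7: ref 1 -> FAULT, evict 3, frames=[1,2] (faults so far: 4)
  step 8: ref 3 -> FAULT, evict 2, frames=[1,3] (faults so far: 5)
  step 9: ref 1 -> HIT, frames=[1,3] (faults so far: 5)
  step 10: ref 2 -> FAULT, evict 3, frames=[1,2] (faults so far: 6)
  LRU total faults: 6
--- Optimal ---
  step 0: ref 4 -> FAULT, frames=[4,-] (faults so far: 1)
  step 1: ref 4 -> HIT, frames=[4,-] (faults so far: 1)
  step 2: ref 2 -> FAULT, frames=[4,2] (faults so far: 2)
  step 3: ref 2 -> HIT, frames=[4,2] (faults so far: 2)
  step 4: ref 3 -> FAULT, evict 4, frames=[3,2] (faults so far: 3)
  step 5: ref 2 -> HIT, frames=[3,2] (faults so far: 3)
  step 6: ref 2 -> HIT, frames=[3,2] (faults so far: 3)
  step 7: ref 1 -> FAULT, evict 2, frames=[3,1] (faults so far: 4)
  step 8: ref 3 -> HIT, frames=[3,1] (faults so far: 4)
  step 9: ref 1 -> HIT, frames=[3,1] (faults so far: 4)
  step 10: ref 2 -> FAULT, evict 1, frames=[3,2] (faults so far: 5)
  Optimal total faults: 5

Answer: 5 6 5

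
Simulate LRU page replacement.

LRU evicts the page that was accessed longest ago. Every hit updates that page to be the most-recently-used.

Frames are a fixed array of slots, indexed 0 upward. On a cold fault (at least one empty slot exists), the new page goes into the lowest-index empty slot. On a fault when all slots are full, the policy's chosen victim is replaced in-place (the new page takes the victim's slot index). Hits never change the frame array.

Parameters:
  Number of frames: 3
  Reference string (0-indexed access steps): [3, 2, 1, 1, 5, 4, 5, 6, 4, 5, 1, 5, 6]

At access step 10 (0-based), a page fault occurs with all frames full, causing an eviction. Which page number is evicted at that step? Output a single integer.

Answer: 6

Derivation:
Step 0: ref 3 -> FAULT, frames=[3,-,-]
Step 1: ref 2 -> FAULT, frames=[3,2,-]
Step 2: ref 1 -> FAULT, frames=[3,2,1]
Step 3: ref 1 -> HIT, frames=[3,2,1]
Step 4: ref 5 -> FAULT, evict 3, frames=[5,2,1]
Step 5: ref 4 -> FAULT, evict 2, frames=[5,4,1]
Step 6: ref 5 -> HIT, frames=[5,4,1]
Step 7: ref 6 -> FAULT, evict 1, frames=[5,4,6]
Step 8: ref 4 -> HIT, frames=[5,4,6]
Step 9: ref 5 -> HIT, frames=[5,4,6]
Step 10: ref 1 -> FAULT, evict 6, frames=[5,4,1]
At step 10: evicted page 6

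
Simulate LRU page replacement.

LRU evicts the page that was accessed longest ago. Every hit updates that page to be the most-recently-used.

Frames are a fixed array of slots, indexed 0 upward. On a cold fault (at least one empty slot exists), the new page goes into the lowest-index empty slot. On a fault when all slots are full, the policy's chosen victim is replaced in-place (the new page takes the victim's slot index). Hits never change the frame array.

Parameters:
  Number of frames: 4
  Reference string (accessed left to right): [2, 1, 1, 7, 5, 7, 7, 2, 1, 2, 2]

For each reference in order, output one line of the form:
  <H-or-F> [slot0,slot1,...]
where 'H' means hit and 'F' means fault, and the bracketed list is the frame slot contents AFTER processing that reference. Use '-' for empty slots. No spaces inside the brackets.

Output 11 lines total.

F [2,-,-,-]
F [2,1,-,-]
H [2,1,-,-]
F [2,1,7,-]
F [2,1,7,5]
H [2,1,7,5]
H [2,1,7,5]
H [2,1,7,5]
H [2,1,7,5]
H [2,1,7,5]
H [2,1,7,5]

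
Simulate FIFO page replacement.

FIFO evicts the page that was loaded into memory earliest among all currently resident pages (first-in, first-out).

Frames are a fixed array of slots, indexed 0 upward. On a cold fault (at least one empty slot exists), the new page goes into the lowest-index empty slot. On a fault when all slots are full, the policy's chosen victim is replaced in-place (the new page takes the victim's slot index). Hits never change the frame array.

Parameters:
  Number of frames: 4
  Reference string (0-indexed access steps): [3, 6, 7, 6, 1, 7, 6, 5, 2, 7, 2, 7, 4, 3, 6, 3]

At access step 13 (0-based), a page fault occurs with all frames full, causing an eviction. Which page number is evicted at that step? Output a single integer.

Answer: 1

Derivation:
Step 0: ref 3 -> FAULT, frames=[3,-,-,-]
Step 1: ref 6 -> FAULT, frames=[3,6,-,-]
Step 2: ref 7 -> FAULT, frames=[3,6,7,-]
Step 3: ref 6 -> HIT, frames=[3,6,7,-]
Step 4: ref 1 -> FAULT, frames=[3,6,7,1]
Step 5: ref 7 -> HIT, frames=[3,6,7,1]
Step 6: ref 6 -> HIT, frames=[3,6,7,1]
Step 7: ref 5 -> FAULT, evict 3, frames=[5,6,7,1]
Step 8: ref 2 -> FAULT, evict 6, frames=[5,2,7,1]
Step 9: ref 7 -> HIT, frames=[5,2,7,1]
Step 10: ref 2 -> HIT, frames=[5,2,7,1]
Step 11: ref 7 -> HIT, frames=[5,2,7,1]
Step 12: ref 4 -> FAULT, evict 7, frames=[5,2,4,1]
Step 13: ref 3 -> FAULT, evict 1, frames=[5,2,4,3]
At step 13: evicted page 1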